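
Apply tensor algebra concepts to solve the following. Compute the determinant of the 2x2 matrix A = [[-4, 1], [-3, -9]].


For a 2x2 matrix [[a, b], [c, d]], det = a*d - b*c.
a = -4, b = 1, c = -3, d = -9
a*d = -4 * -9 = 36
b*c = 1 * -3 = -3
det = 36 - -3 = 39

39


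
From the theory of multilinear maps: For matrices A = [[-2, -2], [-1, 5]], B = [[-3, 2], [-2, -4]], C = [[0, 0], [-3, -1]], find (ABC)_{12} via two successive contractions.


(ABC)_{12} = sum_m (AB)_{1m} C_{m2}. First compute row 1 of AB.
(AB)_{11} = -2*-3 + -2*-2 = 10
(AB)_{12} = -2*2 + -2*-4 = 4
Now contract with column 2 of C:
(AB)_{11} * C_{12} = 10 * 0 = 0
(AB)_{12} * C_{22} = 4 * -1 = -4
(ABC)_{12} = 0 + -4 = -4

-4


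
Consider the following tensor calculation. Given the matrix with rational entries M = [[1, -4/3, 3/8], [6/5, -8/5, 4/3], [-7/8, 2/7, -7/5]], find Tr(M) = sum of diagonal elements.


The trace is the sum of diagonal entries.
Diagonal: M[1,1] = 1, M[2,2] = -8/5, M[3,3] = -7/5
Tr(M) = 1 + -8/5 + -7/5
Computing step by step:
After adding M[1,1]: 1
After adding M[2,2]: -3/5
After adding M[3,3]: -2
Tr(M) = -2

-2


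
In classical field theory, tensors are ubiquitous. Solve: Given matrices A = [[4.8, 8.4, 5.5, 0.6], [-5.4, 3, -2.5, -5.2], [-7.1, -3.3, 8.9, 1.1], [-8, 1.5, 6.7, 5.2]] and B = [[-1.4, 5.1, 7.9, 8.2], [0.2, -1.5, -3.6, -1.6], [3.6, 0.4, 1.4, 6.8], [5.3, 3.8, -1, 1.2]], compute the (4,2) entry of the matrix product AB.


(AB)_{ij} = sum_k A_{ik} B_{kj}.
For i=4, j=2:
A_{41} * B_{12} = -8 * 5.1 = -40.8
A_{42} * B_{22} = 1.5 * -1.5 = -2.25
A_{43} * B_{32} = 6.7 * 0.4 = 2.68
A_{44} * B_{42} = 5.2 * 3.8 = 19.76
Sum = -40.8 + -2.25 + 2.68 + 19.76 = -20.61

-20.61


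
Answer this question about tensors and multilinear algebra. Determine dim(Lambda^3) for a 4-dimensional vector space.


The dimension of the space of p-forms on an n-dimensional space is C(n, p).
n = 4, p = 3
C(4, 3) = 4! / (3! * 1!) = 4

4


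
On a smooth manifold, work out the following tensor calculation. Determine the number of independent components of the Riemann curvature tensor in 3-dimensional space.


The Riemann tensor in d dimensions has d^2(d^2 - 1)/12 independent components.
d = 3, so d^2 = 9
d^2 - 1 = 8
d^2(d^2 - 1) = 9 * 8 = 72
Divide by 12: 72 / 12 = 6

6


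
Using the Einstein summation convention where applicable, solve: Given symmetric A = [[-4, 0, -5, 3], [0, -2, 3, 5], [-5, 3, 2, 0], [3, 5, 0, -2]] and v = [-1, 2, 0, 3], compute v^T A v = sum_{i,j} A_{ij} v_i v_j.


First compute Av:
(Av)_1 = -4*-1 + 0*2 + -5*0 + 3*3 = 13
(Av)_2 = 0*-1 + -2*2 + 3*0 + 5*3 = 11
(Av)_3 = -5*-1 + 3*2 + 2*0 + 0*3 = 11
(Av)_4 = 3*-1 + 5*2 + 0*0 + -2*3 = 1
Av = [13, 11, 11, 1]
Then v^T (Av) = -1*13 + 2*11 + 0*11 + 3*1
= -13 + 22 + 0 + 3 = 12

12


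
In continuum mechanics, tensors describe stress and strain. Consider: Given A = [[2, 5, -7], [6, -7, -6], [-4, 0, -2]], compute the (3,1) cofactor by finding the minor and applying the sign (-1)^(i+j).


To find cofactor C_{31}, delete row 3 and column 1.
The resulting 2x2 submatrix is: [[5, -7], [-7, -6]]
Minor M_{31} = 5*-6 - -7*-7
  = -30 - 49 = -79
Sign = (-1)^(3+1) = (-1)^4 = 1
Cofactor C_{31} = 1 * -79 = -79

-79


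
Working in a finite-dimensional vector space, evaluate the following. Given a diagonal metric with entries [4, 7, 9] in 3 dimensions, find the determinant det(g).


For a diagonal metric, the determinant is the product of diagonal entries.
Diagonal entries: 4, 7, 9
det(g) = 4 * 7 * 9 = 252

252


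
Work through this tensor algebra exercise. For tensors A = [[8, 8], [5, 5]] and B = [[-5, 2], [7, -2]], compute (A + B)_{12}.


Tensor addition is component-wise: (A + B)_{ij} = A_{ij} + B_{ij}.
A_{12} = 8
B_{12} = 2
(A + B)_{12} = 8 + 2 = 10

10


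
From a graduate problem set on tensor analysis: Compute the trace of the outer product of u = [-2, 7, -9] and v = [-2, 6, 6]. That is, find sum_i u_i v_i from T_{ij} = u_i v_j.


The outer product gives T_{ij} = u_i v_j.
The trace (contraction) is Tr(T) = sum_i T_{ii} = sum_i u_i v_i.
Diagonal entries:
T_{11} = u_1 * v_1 = -2 * -2 = 4
T_{22} = u_2 * v_2 = 7 * 6 = 42
T_{33} = u_3 * v_3 = -9 * 6 = -54
Tr(T) = 4 + 42 + -54 = -8

-8


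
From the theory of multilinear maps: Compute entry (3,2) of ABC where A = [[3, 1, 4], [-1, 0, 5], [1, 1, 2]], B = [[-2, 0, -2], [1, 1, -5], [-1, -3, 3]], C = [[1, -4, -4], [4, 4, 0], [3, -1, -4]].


(ABC)_{32} = sum_m (AB)_{3m} C_{m2}. First compute row 3 of AB.
(AB)_{31} = 1*-2 + 1*1 + 2*-1 = -3
(AB)_{32} = 1*0 + 1*1 + 2*-3 = -5
(AB)_{33} = 1*-2 + 1*-5 + 2*3 = -1
Now contract with column 2 of C:
(AB)_{31} * C_{12} = -3 * -4 = 12
(AB)_{32} * C_{22} = -5 * 4 = -20
(AB)_{33} * C_{32} = -1 * -1 = 1
(ABC)_{32} = 12 + -20 + 1 = -7

-7


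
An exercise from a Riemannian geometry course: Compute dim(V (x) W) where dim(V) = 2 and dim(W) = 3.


The dimension of a tensor product is the product of dimensions.
dim(V) = 2, dim(W) = 3
dim(V (x) W) = 2 * 3 = 6

6


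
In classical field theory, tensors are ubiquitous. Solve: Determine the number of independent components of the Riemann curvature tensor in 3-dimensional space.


The Riemann tensor in d dimensions has d^2(d^2 - 1)/12 independent components.
d = 3, so d^2 = 9
d^2 - 1 = 8
d^2(d^2 - 1) = 9 * 8 = 72
Divide by 12: 72 / 12 = 6

6


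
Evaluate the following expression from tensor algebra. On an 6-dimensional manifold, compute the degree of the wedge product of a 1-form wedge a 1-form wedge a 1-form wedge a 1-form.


The degree of a wedge product is the sum of the degrees of the individual forms.
Degrees: 1, 1, 1, 1
Total degree = 1 + 1 + 1 + 1 = 4

4


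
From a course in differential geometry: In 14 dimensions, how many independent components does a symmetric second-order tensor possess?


A symmetric rank-2 tensor in d dimensions has d(d+1)/2 independent components.
d = 14
d(d+1)/2 = 14 * 15 / 2 = 210 / 2 = 105

105


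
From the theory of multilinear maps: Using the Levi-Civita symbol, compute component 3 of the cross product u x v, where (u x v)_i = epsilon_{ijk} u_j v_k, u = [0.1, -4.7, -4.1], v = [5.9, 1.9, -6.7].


(u x v)_3 = sum_{j,k} epsilon_{3jk} u_j v_k. Only permutations of (1,2,3) contribute; the two non-zero terms are:
eps_{312} u_1 v_2 = 1 * 0.1 * 1.9 = 0.19
eps_{321} u_2 v_1 = -1 * -4.7 * 5.9 = 27.73
(u x v)_3 = 27.92

27.92


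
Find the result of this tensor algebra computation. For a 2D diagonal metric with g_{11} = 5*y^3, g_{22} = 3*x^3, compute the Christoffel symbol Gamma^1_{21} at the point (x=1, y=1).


For a diagonal metric, Gamma^k_{ij} = (1/2) g^{kk} (dg_{ik}/dx_j + dg_{jk}/dx_i - dg_{ij}/dx_k).
The metric is diagonal, so g_{ab} = 0 for a != b.
At the given point: g_{11} = 5, g_{22} = 3
g^{11} = 1/5
dg_{21}/dx_1 = 0 (off-diagonal)
dg_{11}/dx_2 = dg_{11}/dx_2 = 15
dg_{21}/dx_1 = 0 (off-diagonal)
Numerator = 0 + 15 - 0 = 15
Gamma^1_{21} = 15 / (2 * 5) = 3/2

3/2


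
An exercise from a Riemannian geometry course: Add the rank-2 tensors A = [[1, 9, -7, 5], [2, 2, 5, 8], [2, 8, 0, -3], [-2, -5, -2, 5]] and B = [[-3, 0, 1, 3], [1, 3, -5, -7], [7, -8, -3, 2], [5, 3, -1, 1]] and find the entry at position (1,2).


Tensor addition is component-wise: (A + B)_{ij} = A_{ij} + B_{ij}.
A_{12} = 9
B_{12} = 0
(A + B)_{12} = 9 + 0 = 9

9


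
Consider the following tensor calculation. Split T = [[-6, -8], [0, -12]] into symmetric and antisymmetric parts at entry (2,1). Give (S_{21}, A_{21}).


T_{21} = 0
T_{12} = -8
S_{21} = (0 + -8)/2 = -8/2 = -4
A_{21} = (0 - -8)/2 = 8/2 = 4
Check: S + A = -4 + 4 = 0 = T_{21}.

(-4, 4)


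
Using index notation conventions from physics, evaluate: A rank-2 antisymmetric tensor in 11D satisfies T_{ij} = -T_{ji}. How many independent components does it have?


An antisymmetric rank-2 tensor satisfies A_{ij} = -A_{ji}, so diagonal entries are zero.
The independent components are the upper-triangular entries: C(n, 2) = n(n-1)/2.
n = 11
C(11, 2) = 11 * 10 / 2 = 110 / 2 = 55

55


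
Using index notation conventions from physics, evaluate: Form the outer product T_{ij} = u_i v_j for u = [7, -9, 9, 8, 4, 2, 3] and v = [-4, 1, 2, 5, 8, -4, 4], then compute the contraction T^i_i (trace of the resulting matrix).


The outer product gives T_{ij} = u_i v_j.
The trace (contraction) is Tr(T) = sum_i T_{ii} = sum_i u_i v_i.
Diagonal entries:
T_{11} = u_1 * v_1 = 7 * -4 = -28
T_{22} = u_2 * v_2 = -9 * 1 = -9
T_{33} = u_3 * v_3 = 9 * 2 = 18
T_{44} = u_4 * v_4 = 8 * 5 = 40
T_{55} = u_5 * v_5 = 4 * 8 = 32
T_{66} = u_6 * v_6 = 2 * -4 = -8
T_{77} = u_7 * v_7 = 3 * 4 = 12
Tr(T) = -28 + -9 + 18 + 40 + 32 + -8 + 12 = 57

57


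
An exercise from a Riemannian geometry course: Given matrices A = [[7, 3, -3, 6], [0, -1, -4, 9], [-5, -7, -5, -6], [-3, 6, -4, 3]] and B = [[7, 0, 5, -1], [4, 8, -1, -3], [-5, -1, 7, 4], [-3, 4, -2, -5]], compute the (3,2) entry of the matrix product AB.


(AB)_{ij} = sum_k A_{ik} B_{kj}.
For i=3, j=2:
A_{31} * B_{12} = -5 * 0 = 0
A_{32} * B_{22} = -7 * 8 = -56
A_{33} * B_{32} = -5 * -1 = 5
A_{34} * B_{42} = -6 * 4 = -24
Sum = 0 + -56 + 5 + -24 = -75

-75


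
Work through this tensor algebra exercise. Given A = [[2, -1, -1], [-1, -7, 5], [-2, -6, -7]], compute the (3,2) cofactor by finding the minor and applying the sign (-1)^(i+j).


To find cofactor C_{32}, delete row 3 and column 2.
The resulting 2x2 submatrix is: [[2, -1], [-1, 5]]
Minor M_{32} = 2*5 - -1*-1
  = 10 - 1 = 9
Sign = (-1)^(3+2) = (-1)^5 = -1
Cofactor C_{32} = -1 * 9 = -9

-9


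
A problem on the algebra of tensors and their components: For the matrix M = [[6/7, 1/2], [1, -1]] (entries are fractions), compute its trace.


The trace is the sum of diagonal entries.
Diagonal: M[1,1] = 6/7, M[2,2] = -1
Tr(M) = 6/7 + -1
Computing step by step:
After adding M[1,1]: 6/7
After adding M[2,2]: -1/7
Tr(M) = -1/7

-1/7


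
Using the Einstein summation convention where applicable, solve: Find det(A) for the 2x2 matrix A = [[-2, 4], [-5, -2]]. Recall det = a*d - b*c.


For a 2x2 matrix [[a, b], [c, d]], det = a*d - b*c.
a = -2, b = 4, c = -5, d = -2
a*d = -2 * -2 = 4
b*c = 4 * -5 = -20
det = 4 - -20 = 24

24


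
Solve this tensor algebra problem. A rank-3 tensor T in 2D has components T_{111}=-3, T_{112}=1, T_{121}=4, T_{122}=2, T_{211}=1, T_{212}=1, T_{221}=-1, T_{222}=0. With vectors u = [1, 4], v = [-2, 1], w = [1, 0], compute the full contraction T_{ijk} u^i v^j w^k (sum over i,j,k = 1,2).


S = sum over i,j,k of T_{ijk} u_i v_j w_k. Expanding all 8 terms:
T_{111}*u_1*v_1*w_1 = -3*1*-2*1 = 6  (running total: 6)
T_{112}*u_1*v_1*w_2 = 1*1*-2*0 = 0  (running total: 6)
T_{121}*u_1*v_2*w_1 = 4*1*1*1 = 4  (running total: 10)
T_{122}*u_1*v_2*w_2 = 2*1*1*0 = 0  (running total: 10)
T_{211}*u_2*v_1*w_1 = 1*4*-2*1 = -8  (running total: 2)
T_{212}*u_2*v_1*w_2 = 1*4*-2*0 = 0  (running total: 2)
T_{221}*u_2*v_2*w_1 = -1*4*1*1 = -4  (running total: -2)
T_{222}*u_2*v_2*w_2 = 0*4*1*0 = 0  (running total: -2)
S = -2

-2


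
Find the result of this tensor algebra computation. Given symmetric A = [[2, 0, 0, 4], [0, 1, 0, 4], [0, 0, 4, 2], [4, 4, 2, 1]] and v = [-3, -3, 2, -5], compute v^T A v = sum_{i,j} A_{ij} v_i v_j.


First compute Av:
(Av)_1 = 2*-3 + 0*-3 + 0*2 + 4*-5 = -26
(Av)_2 = 0*-3 + 1*-3 + 0*2 + 4*-5 = -23
(Av)_3 = 0*-3 + 0*-3 + 4*2 + 2*-5 = -2
(Av)_4 = 4*-3 + 4*-3 + 2*2 + 1*-5 = -25
Av = [-26, -23, -2, -25]
Then v^T (Av) = -3*-26 + -3*-23 + 2*-2 + -5*-25
= 78 + 69 + -4 + 125 = 268

268


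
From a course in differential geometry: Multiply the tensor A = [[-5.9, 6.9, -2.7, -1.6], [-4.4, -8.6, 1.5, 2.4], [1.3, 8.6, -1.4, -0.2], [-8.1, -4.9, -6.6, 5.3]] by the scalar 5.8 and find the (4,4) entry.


Scalar multiplication: (cA)_{ij} = c * A_{ij}.
c = 5.8
A_{44} = 5.3
(cA)_{44} = 5.8 * 5.3 = 30.74

30.74


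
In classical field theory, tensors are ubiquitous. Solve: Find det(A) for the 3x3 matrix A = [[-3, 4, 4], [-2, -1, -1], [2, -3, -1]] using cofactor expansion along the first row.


Expanding along the first row, det(A) = a11*M_11 - a12*M_12 + a13*M_13, where M_1j is the (1,j) minor.
Minor M_11 = -1*-1 - -1*-3 = -2
Minor M_12 = -2*-1 - -1*2 = 4
Minor M_13 = -2*-3 - -1*2 = 8
det = -3*(-2) - 4*(4) + 4*(8)
    = 6 - 16 + 32
    = 22

22


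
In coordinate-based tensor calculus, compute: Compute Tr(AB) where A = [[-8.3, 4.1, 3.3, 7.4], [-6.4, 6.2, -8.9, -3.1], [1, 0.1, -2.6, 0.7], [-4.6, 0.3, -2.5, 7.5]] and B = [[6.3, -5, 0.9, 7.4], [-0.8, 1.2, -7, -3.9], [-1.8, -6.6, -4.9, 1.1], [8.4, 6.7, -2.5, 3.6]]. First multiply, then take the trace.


Tr(AB) = sum_i (AB)_{ii} where (AB)_{ii} = sum_k A_{ik} B_{ki}.
(AB)_{11} = -8.3*6.3 + 4.1*-0.8 + 3.3*-1.8 + 7.4*8.4 = 0.65
(AB)_{22} = -6.4*-5 + 6.2*1.2 + -8.9*-6.6 + -3.1*6.7 = 77.41
(AB)_{33} = 1*0.9 + 0.1*-7 + -2.6*-4.9 + 0.7*-2.5 = 11.19
(AB)_{44} = -4.6*7.4 + 0.3*-3.9 + -2.5*1.1 + 7.5*3.6 = -10.96
Tr(AB) = 0.65 + 77.41 + 11.19 + -10.96 = 78.29

78.29


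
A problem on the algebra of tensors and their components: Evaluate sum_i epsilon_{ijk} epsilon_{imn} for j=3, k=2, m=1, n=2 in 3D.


Using the identity: epsilon_{ijk} epsilon_{imn} = delta_{jm} delta_{kn} - delta_{jn} delta_{km}.
delta_{31} = 0
delta_{22} = 1
delta_{32} = 0
delta_{21} = 0
Result = 0 * 1 - 0 * 0 = 0 - 0 = 0

0


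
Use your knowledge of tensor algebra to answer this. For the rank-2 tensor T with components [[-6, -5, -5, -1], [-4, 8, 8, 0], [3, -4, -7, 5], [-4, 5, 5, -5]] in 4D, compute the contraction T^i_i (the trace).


The contraction (trace) of a rank-2 tensor is the sum of its diagonal elements.
Diagonal entries: A[1,1] = -6, A[2,2] = 8, A[3,3] = -7, A[4,4] = -5
Tr(A) = -6 + 8 + -7 + -5 = -10

-10


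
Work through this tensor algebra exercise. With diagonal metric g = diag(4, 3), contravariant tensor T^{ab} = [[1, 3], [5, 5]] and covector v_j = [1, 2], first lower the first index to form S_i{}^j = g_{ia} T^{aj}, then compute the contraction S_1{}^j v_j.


Step 1: lower the first index. For a diagonal metric, g_{ia} T^{aj} = g_{ii} T^{ij} (no sum on i).
g_{11} = 4
S_1{}^1 = 4 * T^{11} = 4 * 1 = 4
S_1{}^2 = 4 * T^{12} = 4 * 3 = 12
Step 2: contract S_1{}^j with v_j.
S_1{}^1 * v_1 = 4 * 1 = 4
S_1{}^2 * v_2 = 12 * 2 = 24
Result = 4 + 24 = 28

28


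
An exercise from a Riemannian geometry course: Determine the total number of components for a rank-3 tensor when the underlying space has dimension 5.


The number of components of a rank-r tensor in d dimensions is d^r.
Here d = 5 and r = 3.
5^3 = 125

125


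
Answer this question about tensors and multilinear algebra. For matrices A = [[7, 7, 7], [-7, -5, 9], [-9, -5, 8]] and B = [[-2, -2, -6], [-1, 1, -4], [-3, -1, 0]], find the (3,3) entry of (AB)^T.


(AB)^T_{ij} = (AB)_{ji} = sum_k A_{jk} B_{ki}.
For i=3, j=3 we need (AB)_{33}:
A_{31} * B_{13} = -9 * -6 = 54
A_{32} * B_{23} = -5 * -4 = 20
A_{33} * B_{33} = 8 * 0 = 0
Sum = 54 + 20 + 0 = 74

74


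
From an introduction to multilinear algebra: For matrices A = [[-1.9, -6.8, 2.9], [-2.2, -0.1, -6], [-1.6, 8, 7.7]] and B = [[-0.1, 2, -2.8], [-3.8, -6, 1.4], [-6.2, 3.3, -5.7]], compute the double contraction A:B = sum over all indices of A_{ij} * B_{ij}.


A:B = sum over all i,j of A_{ij} * B_{ij}.
Row 1: -1.9*-0.1=0.19, -6.8*2=-13.6, 2.9*-2.8=-8.12 => row sum = -21.53
Row 2: -2.2*-3.8=8.36, -0.1*-6=0.6, -6*1.4=-8.4 => row sum = 0.56
Row 3: -1.6*-6.2=9.92, 8*3.3=26.4, 7.7*-5.7=-43.89 => row sum = -7.57
Total = -21.53 + 0.56 + -7.57 = -28.54

-28.54


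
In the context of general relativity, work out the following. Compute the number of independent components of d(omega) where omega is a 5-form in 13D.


The exterior derivative of a p-form is a (p+1)-form.
Its number of independent components is C(n, p+1).
n = 13, p+1 = 6
C(13, 6) = 1716

1716


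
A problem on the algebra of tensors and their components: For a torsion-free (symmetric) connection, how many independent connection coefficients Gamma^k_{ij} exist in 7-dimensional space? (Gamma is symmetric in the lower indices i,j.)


Christoffel symbols Gamma^k_{ij} are symmetric in i,j, so there are d * d(d+1)/2 independent symbols.
d = 7
d(d+1)/2 = 7 * 8 / 2 = 28
Total = 7 * 28 = 196

196


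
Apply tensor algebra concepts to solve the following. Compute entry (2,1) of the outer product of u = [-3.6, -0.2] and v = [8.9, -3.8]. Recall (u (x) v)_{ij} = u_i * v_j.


The outer product entry T_{ij} = u_i * v_j.
We need i=2, j=1.
u_2 = -0.2, v_1 = 8.9
T_{2,1} = -0.2 * 8.9 = -1.78

-1.78


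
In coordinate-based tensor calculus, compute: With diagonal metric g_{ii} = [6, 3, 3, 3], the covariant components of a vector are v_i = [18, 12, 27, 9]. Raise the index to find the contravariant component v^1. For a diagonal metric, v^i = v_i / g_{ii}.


To raise an index with a diagonal metric: v^i = v_i / g_{ii}.
For index 1: v_1 = 18, g_{11} = 6
v^1 = 18 / 6 = 3

3


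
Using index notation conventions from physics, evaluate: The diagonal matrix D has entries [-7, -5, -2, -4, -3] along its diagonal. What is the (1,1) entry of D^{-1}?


For a diagonal matrix, the inverse has entries (D^{-1})_{ii} = 1/d_{ii}.
The diagonal entries are: d_{11} = -7, d_{22} = -5, d_{33} = -2, d_{44} = -4, d_{55} = -3
We need (D^{-1})_{11} = 1/d_{11} = 1/-7 = -1/7

-1/7


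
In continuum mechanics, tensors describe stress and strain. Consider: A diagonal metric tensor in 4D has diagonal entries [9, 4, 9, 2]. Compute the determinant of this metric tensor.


For a diagonal metric, the determinant is the product of diagonal entries.
Diagonal entries: 9, 4, 9, 2
det(g) = 9 * 4 * 9 * 2 = 648

648


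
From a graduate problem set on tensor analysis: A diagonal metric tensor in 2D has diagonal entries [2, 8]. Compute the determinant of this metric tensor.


For a diagonal metric, the determinant is the product of diagonal entries.
Diagonal entries: 2, 8
det(g) = 2 * 8 = 16

16


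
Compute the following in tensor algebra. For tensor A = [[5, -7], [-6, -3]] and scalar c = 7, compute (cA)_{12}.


Scalar multiplication: (cA)_{ij} = c * A_{ij}.
c = 7
A_{12} = -7
(cA)_{12} = 7 * -7 = -49

-49


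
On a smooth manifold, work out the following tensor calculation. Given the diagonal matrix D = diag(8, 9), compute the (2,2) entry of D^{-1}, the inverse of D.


For a diagonal matrix, the inverse has entries (D^{-1})_{ii} = 1/d_{ii}.
The diagonal entries are: d_{11} = 8, d_{22} = 9
We need (D^{-1})_{22} = 1/d_{22} = 1/9 = 1/9

1/9


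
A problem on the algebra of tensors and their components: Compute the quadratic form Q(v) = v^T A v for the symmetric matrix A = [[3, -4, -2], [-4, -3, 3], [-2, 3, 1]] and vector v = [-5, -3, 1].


First compute Av:
(Av)_1 = 3*-5 + -4*-3 + -2*1 = -5
(Av)_2 = -4*-5 + -3*-3 + 3*1 = 32
(Av)_3 = -2*-5 + 3*-3 + 1*1 = 2
Av = [-5, 32, 2]
Then v^T (Av) = -5*-5 + -3*32 + 1*2
= 25 + -96 + 2 = -69

-69


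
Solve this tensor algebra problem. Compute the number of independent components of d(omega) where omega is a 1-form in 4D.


The exterior derivative of a p-form is a (p+1)-form.
Its number of independent components is C(n, p+1).
n = 4, p+1 = 2
C(4, 2) = 6

6


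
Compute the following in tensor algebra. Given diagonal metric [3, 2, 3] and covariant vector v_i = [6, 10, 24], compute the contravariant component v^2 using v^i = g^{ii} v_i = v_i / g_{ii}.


To raise an index with a diagonal metric: v^i = v_i / g_{ii}.
For index 2: v_2 = 10, g_{22} = 2
v^2 = 10 / 2 = 5

5


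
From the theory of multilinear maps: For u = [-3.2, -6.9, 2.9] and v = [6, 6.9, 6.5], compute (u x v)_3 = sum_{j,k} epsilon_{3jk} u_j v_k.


(u x v)_3 = sum_{j,k} epsilon_{3jk} u_j v_k. Only permutations of (1,2,3) contribute; the two non-zero terms are:
eps_{312} u_1 v_2 = 1 * -3.2 * 6.9 = -22.08
eps_{321} u_2 v_1 = -1 * -6.9 * 6 = 41.4
(u x v)_3 = 19.32

19.32


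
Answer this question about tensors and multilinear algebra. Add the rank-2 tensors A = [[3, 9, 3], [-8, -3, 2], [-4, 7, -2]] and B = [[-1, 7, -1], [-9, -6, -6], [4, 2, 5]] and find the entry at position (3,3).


Tensor addition is component-wise: (A + B)_{ij} = A_{ij} + B_{ij}.
A_{33} = -2
B_{33} = 5
(A + B)_{33} = -2 + 5 = 3

3


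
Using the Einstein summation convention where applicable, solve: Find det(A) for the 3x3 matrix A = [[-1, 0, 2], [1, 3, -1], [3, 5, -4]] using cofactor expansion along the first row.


Expanding along the first row, det(A) = a11*M_11 - a12*M_12 + a13*M_13, where M_1j is the (1,j) minor.
Minor M_11 = 3*-4 - -1*5 = -7
Minor M_12 = 1*-4 - -1*3 = -1
Minor M_13 = 1*5 - 3*3 = -4
det = -1*(-7) - 0*(-1) + 2*(-4)
    = 7 - 0 + -8
    = -1

-1


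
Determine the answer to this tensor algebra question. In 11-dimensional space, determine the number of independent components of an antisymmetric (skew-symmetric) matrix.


An antisymmetric rank-2 tensor satisfies A_{ij} = -A_{ji}, so diagonal entries are zero.
The independent components are the upper-triangular entries: C(n, 2) = n(n-1)/2.
n = 11
C(11, 2) = 11 * 10 / 2 = 110 / 2 = 55

55


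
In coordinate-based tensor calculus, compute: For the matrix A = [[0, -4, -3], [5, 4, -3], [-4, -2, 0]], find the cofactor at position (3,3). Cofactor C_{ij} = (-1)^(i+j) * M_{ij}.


To find cofactor C_{33}, delete row 3 and column 3.
The resulting 2x2 submatrix is: [[0, -4], [5, 4]]
Minor M_{33} = 0*4 - -4*5
  = 0 - -20 = 20
Sign = (-1)^(3+3) = (-1)^6 = 1
Cofactor C_{33} = 1 * 20 = 20

20


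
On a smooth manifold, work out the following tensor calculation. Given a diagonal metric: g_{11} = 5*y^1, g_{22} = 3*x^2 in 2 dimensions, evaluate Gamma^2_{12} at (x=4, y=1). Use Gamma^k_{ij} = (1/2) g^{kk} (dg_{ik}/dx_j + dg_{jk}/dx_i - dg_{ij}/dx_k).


For a diagonal metric, Gamma^k_{ij} = (1/2) g^{kk} (dg_{ik}/dx_j + dg_{jk}/dx_i - dg_{ij}/dx_k).
The metric is diagonal, so g_{ab} = 0 for a != b.
At the given point: g_{11} = 5, g_{22} = 48
g^{22} = 1/48
dg_{12}/dx_2 = 0 (off-diagonal)
dg_{22}/dx_1 = dg_{22}/dx_1 = 24
dg_{12}/dx_2 = 0 (off-diagonal)
Numerator = 0 + 24 - 0 = 24
Gamma^2_{12} = 24 / (2 * 48) = 1/4

1/4


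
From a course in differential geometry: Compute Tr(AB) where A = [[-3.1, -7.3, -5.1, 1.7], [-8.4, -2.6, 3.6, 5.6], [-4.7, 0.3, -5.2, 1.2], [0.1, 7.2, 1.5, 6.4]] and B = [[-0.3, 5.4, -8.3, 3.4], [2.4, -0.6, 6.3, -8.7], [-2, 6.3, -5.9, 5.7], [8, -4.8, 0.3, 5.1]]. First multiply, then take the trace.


Tr(AB) = sum_i (AB)_{ii} where (AB)_{ii} = sum_k A_{ik} B_{ki}.
(AB)_{11} = -3.1*-0.3 + -7.3*2.4 + -5.1*-2 + 1.7*8 = 7.21
(AB)_{22} = -8.4*5.4 + -2.6*-0.6 + 3.6*6.3 + 5.6*-4.8 = -48
(AB)_{33} = -4.7*-8.3 + 0.3*6.3 + -5.2*-5.9 + 1.2*0.3 = 71.94
(AB)_{44} = 0.1*3.4 + 7.2*-8.7 + 1.5*5.7 + 6.4*5.1 = -21.11
Tr(AB) = 7.21 + -48 + 71.94 + -21.11 = 10.04

10.04


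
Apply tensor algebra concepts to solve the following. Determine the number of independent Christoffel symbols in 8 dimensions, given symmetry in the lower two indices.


Christoffel symbols Gamma^k_{ij} are symmetric in i,j, so there are d * d(d+1)/2 independent symbols.
d = 8
d(d+1)/2 = 8 * 9 / 2 = 36
Total = 8 * 36 = 288

288


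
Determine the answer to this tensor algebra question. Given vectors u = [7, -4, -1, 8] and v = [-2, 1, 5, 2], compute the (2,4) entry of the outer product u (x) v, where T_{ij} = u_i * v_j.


The outer product entry T_{ij} = u_i * v_j.
We need i=2, j=4.
u_2 = -4, v_4 = 2
T_{2,4} = -4 * 2 = -8

-8


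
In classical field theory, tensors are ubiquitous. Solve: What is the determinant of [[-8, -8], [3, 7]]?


For a 2x2 matrix [[a, b], [c, d]], det = a*d - b*c.
a = -8, b = -8, c = 3, d = 7
a*d = -8 * 7 = -56
b*c = -8 * 3 = -24
det = -56 - -24 = -32

-32


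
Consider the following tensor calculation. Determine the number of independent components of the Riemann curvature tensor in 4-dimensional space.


The Riemann tensor in d dimensions has d^2(d^2 - 1)/12 independent components.
d = 4, so d^2 = 16
d^2 - 1 = 15
d^2(d^2 - 1) = 16 * 15 = 240
Divide by 12: 240 / 12 = 20

20


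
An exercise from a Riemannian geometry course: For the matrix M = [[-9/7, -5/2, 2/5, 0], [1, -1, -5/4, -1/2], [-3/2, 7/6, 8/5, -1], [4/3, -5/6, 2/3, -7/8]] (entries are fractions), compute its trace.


The trace is the sum of diagonal entries.
Diagonal: M[1,1] = -9/7, M[2,2] = -1, M[3,3] = 8/5, M[4,4] = -7/8
Tr(M) = -9/7 + -1 + 8/5 + -7/8
Computing step by step:
After adding M[1,1]: -9/7
After adding M[2,2]: -16/7
After adding M[3,3]: -24/35
After adding M[4,4]: -437/280
Tr(M) = -437/280

-437/280


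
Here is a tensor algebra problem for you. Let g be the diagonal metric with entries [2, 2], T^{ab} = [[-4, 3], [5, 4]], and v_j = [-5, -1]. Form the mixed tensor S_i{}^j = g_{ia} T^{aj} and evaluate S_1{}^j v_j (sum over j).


Step 1: lower the first index. For a diagonal metric, g_{ia} T^{aj} = g_{ii} T^{ij} (no sum on i).
g_{11} = 2
S_1{}^1 = 2 * T^{11} = 2 * -4 = -8
S_1{}^2 = 2 * T^{12} = 2 * 3 = 6
Step 2: contract S_1{}^j with v_j.
S_1{}^1 * v_1 = -8 * -5 = 40
S_1{}^2 * v_2 = 6 * -1 = -6
Result = 40 + -6 = 34

34


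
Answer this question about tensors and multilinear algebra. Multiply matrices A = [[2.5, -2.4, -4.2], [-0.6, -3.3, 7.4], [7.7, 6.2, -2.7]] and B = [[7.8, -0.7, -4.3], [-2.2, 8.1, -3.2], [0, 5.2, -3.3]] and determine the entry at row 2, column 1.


(AB)_{ij} = sum_k A_{ik} B_{kj}.
For i=2, j=1:
A_{21} * B_{11} = -0.6 * 7.8 = -4.68
A_{22} * B_{21} = -3.3 * -2.2 = 7.26
A_{23} * B_{31} = 7.4 * 0 = 0
Sum = -4.68 + 7.26 + 0 = 2.58

2.58


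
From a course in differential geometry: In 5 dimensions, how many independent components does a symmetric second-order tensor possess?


A symmetric rank-2 tensor in d dimensions has d(d+1)/2 independent components.
d = 5
d(d+1)/2 = 5 * 6 / 2 = 30 / 2 = 15

15


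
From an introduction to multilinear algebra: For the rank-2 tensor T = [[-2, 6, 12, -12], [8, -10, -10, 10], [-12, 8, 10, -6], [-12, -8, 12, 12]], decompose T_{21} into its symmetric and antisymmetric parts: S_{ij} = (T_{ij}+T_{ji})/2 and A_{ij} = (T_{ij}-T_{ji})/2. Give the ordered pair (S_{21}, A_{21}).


T_{21} = 8
T_{12} = 6
S_{21} = (8 + 6)/2 = 14/2 = 7
A_{21} = (8 - 6)/2 = 2/2 = 1
Check: S + A = 7 + 1 = 8 = T_{21}.

(7, 1)


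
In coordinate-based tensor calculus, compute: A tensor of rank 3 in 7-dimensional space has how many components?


The number of components of a rank-r tensor in d dimensions is d^r.
Here d = 7 and r = 3.
7^3 = 343

343


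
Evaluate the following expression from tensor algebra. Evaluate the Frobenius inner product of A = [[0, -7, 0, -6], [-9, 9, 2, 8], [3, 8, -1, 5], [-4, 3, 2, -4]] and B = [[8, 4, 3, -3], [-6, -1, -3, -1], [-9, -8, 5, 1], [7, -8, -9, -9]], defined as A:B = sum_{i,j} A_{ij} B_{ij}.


A:B = sum over all i,j of A_{ij} * B_{ij}.
Row 1: 0*8=0, -7*4=-28, 0*3=0, -6*-3=18 => row sum = -10
Row 2: -9*-6=54, 9*-1=-9, 2*-3=-6, 8*-1=-8 => row sum = 31
Row 3: 3*-9=-27, 8*-8=-64, -1*5=-5, 5*1=5 => row sum = -91
Row 4: -4*7=-28, 3*-8=-24, 2*-9=-18, -4*-9=36 => row sum = -34
Total = -10 + 31 + -91 + -34 = -104

-104


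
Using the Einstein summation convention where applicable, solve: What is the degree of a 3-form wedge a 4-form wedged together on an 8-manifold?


The degree of a wedge product is the sum of the degrees of the individual forms.
Degrees: 3, 4
Total degree = 3 + 4 = 7

7


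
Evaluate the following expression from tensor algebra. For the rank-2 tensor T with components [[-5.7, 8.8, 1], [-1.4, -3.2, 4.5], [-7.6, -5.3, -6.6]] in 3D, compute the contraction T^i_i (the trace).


The contraction (trace) of a rank-2 tensor is the sum of its diagonal elements.
Diagonal entries: A[1,1] = -5.7, A[2,2] = -3.2, A[3,3] = -6.6
Tr(A) = -5.7 + -3.2 + -6.6 = -15.5

-15.5


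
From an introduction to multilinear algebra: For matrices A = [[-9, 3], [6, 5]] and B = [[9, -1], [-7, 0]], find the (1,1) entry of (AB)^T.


(AB)^T_{ij} = (AB)_{ji} = sum_k A_{jk} B_{ki}.
For i=1, j=1 we need (AB)_{11}:
A_{11} * B_{11} = -9 * 9 = -81
A_{12} * B_{21} = 3 * -7 = -21
Sum = -81 + -21 = -102

-102


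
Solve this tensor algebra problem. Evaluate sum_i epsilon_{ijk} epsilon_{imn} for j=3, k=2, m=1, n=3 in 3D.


Using the identity: epsilon_{ijk} epsilon_{imn} = delta_{jm} delta_{kn} - delta_{jn} delta_{km}.
delta_{31} = 0
delta_{23} = 0
delta_{33} = 1
delta_{21} = 0
Result = 0 * 0 - 1 * 0 = 0 - 0 = 0

0


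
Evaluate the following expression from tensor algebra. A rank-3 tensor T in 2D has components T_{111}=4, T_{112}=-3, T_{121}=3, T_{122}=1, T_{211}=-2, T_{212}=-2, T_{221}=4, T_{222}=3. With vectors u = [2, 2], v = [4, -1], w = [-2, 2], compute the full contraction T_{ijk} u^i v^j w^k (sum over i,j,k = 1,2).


S = sum over i,j,k of T_{ijk} u_i v_j w_k. Expanding all 8 terms:
T_{111}*u_1*v_1*w_1 = 4*2*4*-2 = -64  (running total: -64)
T_{112}*u_1*v_1*w_2 = -3*2*4*2 = -48  (running total: -112)
T_{121}*u_1*v_2*w_1 = 3*2*-1*-2 = 12  (running total: -100)
T_{122}*u_1*v_2*w_2 = 1*2*-1*2 = -4  (running total: -104)
T_{211}*u_2*v_1*w_1 = -2*2*4*-2 = 32  (running total: -72)
T_{212}*u_2*v_1*w_2 = -2*2*4*2 = -32  (running total: -104)
T_{221}*u_2*v_2*w_1 = 4*2*-1*-2 = 16  (running total: -88)
T_{222}*u_2*v_2*w_2 = 3*2*-1*2 = -12  (running total: -100)
S = -100

-100


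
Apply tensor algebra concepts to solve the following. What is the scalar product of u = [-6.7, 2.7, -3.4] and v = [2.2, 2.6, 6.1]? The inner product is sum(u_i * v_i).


The inner product u . v = sum of u_i * v_i.
Term-by-term: -6.7 * 2.2, 2.7 * 2.6, -3.4 * 6.1
Products: -14.74, 7.02, -20.74
Sum = -14.74 + 7.02 + -20.74 = -28.46

-28.46


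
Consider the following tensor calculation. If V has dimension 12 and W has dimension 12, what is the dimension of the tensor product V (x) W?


The dimension of a tensor product is the product of dimensions.
dim(V) = 12, dim(W) = 12
dim(V (x) W) = 12 * 12 = 144

144


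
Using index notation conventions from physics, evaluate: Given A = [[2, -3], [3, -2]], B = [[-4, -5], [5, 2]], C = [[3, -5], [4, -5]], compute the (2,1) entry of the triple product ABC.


(ABC)_{21} = sum_m (AB)_{2m} C_{m1}. First compute row 2 of AB.
(AB)_{21} = 3*-4 + -2*5 = -22
(AB)_{22} = 3*-5 + -2*2 = -19
Now contract with column 1 of C:
(AB)_{21} * C_{11} = -22 * 3 = -66
(AB)_{22} * C_{21} = -19 * 4 = -76
(ABC)_{21} = -66 + -76 = -142

-142


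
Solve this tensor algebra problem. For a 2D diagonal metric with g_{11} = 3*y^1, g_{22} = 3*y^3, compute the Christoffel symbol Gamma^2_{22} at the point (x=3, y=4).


For a diagonal metric, Gamma^k_{ij} = (1/2) g^{kk} (dg_{ik}/dx_j + dg_{jk}/dx_i - dg_{ij}/dx_k).
The metric is diagonal, so g_{ab} = 0 for a != b.
At the given point: g_{11} = 12, g_{22} = 192
g^{22} = 1/192
dg_{22}/dx_2 = dg_{22}/dx_2 = 144
dg_{22}/dx_2 = dg_{22}/dx_2 = 144
dg_{22}/dx_2 = dg_{22}/dx_2 = 144
Numerator = 144 + 144 - 144 = 144
Gamma^2_{22} = 144 / (2 * 192) = 3/8

3/8


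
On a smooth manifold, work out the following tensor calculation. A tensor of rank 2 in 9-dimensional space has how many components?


The number of components of a rank-r tensor in d dimensions is d^r.
Here d = 9 and r = 2.
9^2 = 81

81


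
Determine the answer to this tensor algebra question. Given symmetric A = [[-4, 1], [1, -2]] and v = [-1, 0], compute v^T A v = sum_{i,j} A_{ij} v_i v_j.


First compute Av:
(Av)_1 = -4*-1 + 1*0 = 4
(Av)_2 = 1*-1 + -2*0 = -1
Av = [4, -1]
Then v^T (Av) = -1*4 + 0*-1
= -4 + 0 = -4

-4


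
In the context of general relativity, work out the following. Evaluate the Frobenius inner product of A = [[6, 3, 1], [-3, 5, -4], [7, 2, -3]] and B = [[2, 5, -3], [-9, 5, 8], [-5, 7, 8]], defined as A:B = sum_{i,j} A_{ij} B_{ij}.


A:B = sum over all i,j of A_{ij} * B_{ij}.
Row 1: 6*2=12, 3*5=15, 1*-3=-3 => row sum = 24
Row 2: -3*-9=27, 5*5=25, -4*8=-32 => row sum = 20
Row 3: 7*-5=-35, 2*7=14, -3*8=-24 => row sum = -45
Total = 24 + 20 + -45 = -1

-1


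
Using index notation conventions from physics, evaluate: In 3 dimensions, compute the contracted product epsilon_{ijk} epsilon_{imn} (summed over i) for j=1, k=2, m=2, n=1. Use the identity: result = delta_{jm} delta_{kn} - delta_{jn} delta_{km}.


Using the identity: epsilon_{ijk} epsilon_{imn} = delta_{jm} delta_{kn} - delta_{jn} delta_{km}.
delta_{12} = 0
delta_{21} = 0
delta_{11} = 1
delta_{22} = 1
Result = 0 * 0 - 1 * 1 = 0 - 1 = -1

-1


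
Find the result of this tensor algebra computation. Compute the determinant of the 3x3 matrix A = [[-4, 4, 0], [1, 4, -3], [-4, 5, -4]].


Expanding along the first row, det(A) = a11*M_11 - a12*M_12 + a13*M_13, where M_1j is the (1,j) minor.
Minor M_11 = 4*-4 - -3*5 = -1
Minor M_12 = 1*-4 - -3*-4 = -16
Minor M_13 = 1*5 - 4*-4 = 21
det = -4*(-1) - 4*(-16) + 0*(21)
    = 4 - -64 + 0
    = 68

68


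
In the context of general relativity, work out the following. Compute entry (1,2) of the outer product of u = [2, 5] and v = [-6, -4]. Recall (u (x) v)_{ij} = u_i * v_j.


The outer product entry T_{ij} = u_i * v_j.
We need i=1, j=2.
u_1 = 2, v_2 = -4
T_{1,2} = 2 * -4 = -8

-8


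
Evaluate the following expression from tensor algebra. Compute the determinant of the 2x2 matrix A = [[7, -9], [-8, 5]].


For a 2x2 matrix [[a, b], [c, d]], det = a*d - b*c.
a = 7, b = -9, c = -8, d = 5
a*d = 7 * 5 = 35
b*c = -9 * -8 = 72
det = 35 - 72 = -37

-37


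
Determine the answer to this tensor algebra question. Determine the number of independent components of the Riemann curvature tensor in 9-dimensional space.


The Riemann tensor in d dimensions has d^2(d^2 - 1)/12 independent components.
d = 9, so d^2 = 81
d^2 - 1 = 80
d^2(d^2 - 1) = 81 * 80 = 6480
Divide by 12: 6480 / 12 = 540

540


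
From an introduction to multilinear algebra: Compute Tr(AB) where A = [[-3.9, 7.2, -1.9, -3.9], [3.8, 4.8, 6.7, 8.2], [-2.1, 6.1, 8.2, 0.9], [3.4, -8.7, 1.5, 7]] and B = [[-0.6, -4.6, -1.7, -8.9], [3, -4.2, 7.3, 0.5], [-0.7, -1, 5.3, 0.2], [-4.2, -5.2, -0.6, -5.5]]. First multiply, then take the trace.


Tr(AB) = sum_i (AB)_{ii} where (AB)_{ii} = sum_k A_{ik} B_{ki}.
(AB)_{11} = -3.9*-0.6 + 7.2*3 + -1.9*-0.7 + -3.9*-4.2 = 41.65
(AB)_{22} = 3.8*-4.6 + 4.8*-4.2 + 6.7*-1 + 8.2*-5.2 = -86.98
(AB)_{33} = -2.1*-1.7 + 6.1*7.3 + 8.2*5.3 + 0.9*-0.6 = 91.02
(AB)_{44} = 3.4*-8.9 + -8.7*0.5 + 1.5*0.2 + 7*-5.5 = -72.81
Tr(AB) = 41.65 + -86.98 + 91.02 + -72.81 = -27.12

-27.12


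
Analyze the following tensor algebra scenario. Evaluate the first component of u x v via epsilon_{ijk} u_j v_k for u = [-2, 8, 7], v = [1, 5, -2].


(u x v)_1 = sum_{j,k} epsilon_{1jk} u_j v_k. Only permutations of (1,2,3) contribute; the two non-zero terms are:
eps_{123} u_2 v_3 = 1 * 8 * -2 = -16
eps_{132} u_3 v_2 = -1 * 7 * 5 = -35
(u x v)_1 = -51

-51


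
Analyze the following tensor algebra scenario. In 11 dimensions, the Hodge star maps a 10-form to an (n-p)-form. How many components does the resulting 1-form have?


The Hodge dual of a p-form on an n-dimensional manifold is an (n-p)-form.
n = 11, p = 10, so dual degree = 11 - 10 = 1
The number of components is C(n, n-p) = C(11, 1) = 11

11


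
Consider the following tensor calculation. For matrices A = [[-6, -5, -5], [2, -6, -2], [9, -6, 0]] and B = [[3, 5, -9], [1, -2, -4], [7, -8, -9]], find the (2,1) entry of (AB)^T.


(AB)^T_{ij} = (AB)_{ji} = sum_k A_{jk} B_{ki}.
For i=2, j=1 we need (AB)_{12}:
A_{11} * B_{12} = -6 * 5 = -30
A_{12} * B_{22} = -5 * -2 = 10
A_{13} * B_{32} = -5 * -8 = 40
Sum = -30 + 10 + 40 = 20

20


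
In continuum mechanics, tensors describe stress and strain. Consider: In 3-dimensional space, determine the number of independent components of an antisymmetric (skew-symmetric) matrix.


An antisymmetric rank-2 tensor satisfies A_{ij} = -A_{ji}, so diagonal entries are zero.
The independent components are the upper-triangular entries: C(n, 2) = n(n-1)/2.
n = 3
C(3, 2) = 3 * 2 / 2 = 6 / 2 = 3

3


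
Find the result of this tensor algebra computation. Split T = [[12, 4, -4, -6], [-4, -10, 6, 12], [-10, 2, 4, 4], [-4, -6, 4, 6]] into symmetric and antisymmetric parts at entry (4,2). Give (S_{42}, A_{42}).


T_{42} = -6
T_{24} = 12
S_{42} = (-6 + 12)/2 = 6/2 = 3
A_{42} = (-6 - 12)/2 = -18/2 = -9
Check: S + A = 3 + -9 = -6 = T_{42}.

(3, -9)


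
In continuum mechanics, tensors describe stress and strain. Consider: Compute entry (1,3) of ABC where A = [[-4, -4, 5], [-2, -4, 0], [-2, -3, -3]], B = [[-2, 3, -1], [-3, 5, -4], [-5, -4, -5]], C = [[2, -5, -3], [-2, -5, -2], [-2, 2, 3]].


(ABC)_{13} = sum_m (AB)_{1m} C_{m3}. First compute row 1 of AB.
(AB)_{11} = -4*-2 + -4*-3 + 5*-5 = -5
(AB)_{12} = -4*3 + -4*5 + 5*-4 = -52
(AB)_{13} = -4*-1 + -4*-4 + 5*-5 = -5
Now contract with column 3 of C:
(AB)_{11} * C_{13} = -5 * -3 = 15
(AB)_{12} * C_{23} = -52 * -2 = 104
(AB)_{13} * C_{33} = -5 * 3 = -15
(ABC)_{13} = 15 + 104 + -15 = 104

104


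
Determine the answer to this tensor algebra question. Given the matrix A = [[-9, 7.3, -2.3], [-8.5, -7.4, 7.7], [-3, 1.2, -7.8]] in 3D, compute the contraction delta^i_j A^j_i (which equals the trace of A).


The contraction (trace) of a rank-2 tensor is the sum of its diagonal elements.
Diagonal entries: A[1,1] = -9, A[2,2] = -7.4, A[3,3] = -7.8
Tr(A) = -9 + -7.4 + -7.8 = -24.2

-24.2


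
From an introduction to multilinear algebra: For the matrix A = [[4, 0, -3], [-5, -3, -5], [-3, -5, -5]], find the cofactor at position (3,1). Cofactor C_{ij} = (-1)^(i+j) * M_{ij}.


To find cofactor C_{31}, delete row 3 and column 1.
The resulting 2x2 submatrix is: [[0, -3], [-3, -5]]
Minor M_{31} = 0*-5 - -3*-3
  = 0 - 9 = -9
Sign = (-1)^(3+1) = (-1)^4 = 1
Cofactor C_{31} = 1 * -9 = -9

-9


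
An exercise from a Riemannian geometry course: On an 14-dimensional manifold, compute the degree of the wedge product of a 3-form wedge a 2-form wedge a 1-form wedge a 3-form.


The degree of a wedge product is the sum of the degrees of the individual forms.
Degrees: 3, 2, 1, 3
Total degree = 3 + 2 + 1 + 3 = 9

9


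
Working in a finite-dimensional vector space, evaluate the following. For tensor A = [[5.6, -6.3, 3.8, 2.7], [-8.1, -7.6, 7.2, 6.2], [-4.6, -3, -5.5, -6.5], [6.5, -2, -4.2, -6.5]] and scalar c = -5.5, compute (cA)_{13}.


Scalar multiplication: (cA)_{ij} = c * A_{ij}.
c = -5.5
A_{13} = 3.8
(cA)_{13} = -5.5 * 3.8 = -20.9

-20.9


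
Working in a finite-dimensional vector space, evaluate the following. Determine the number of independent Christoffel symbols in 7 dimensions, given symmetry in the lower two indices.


Christoffel symbols Gamma^k_{ij} are symmetric in i,j, so there are d * d(d+1)/2 independent symbols.
d = 7
d(d+1)/2 = 7 * 8 / 2 = 28
Total = 7 * 28 = 196

196


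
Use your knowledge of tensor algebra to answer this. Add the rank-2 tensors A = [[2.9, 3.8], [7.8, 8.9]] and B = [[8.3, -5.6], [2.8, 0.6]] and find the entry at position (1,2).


Tensor addition is component-wise: (A + B)_{ij} = A_{ij} + B_{ij}.
A_{12} = 3.8
B_{12} = -5.6
(A + B)_{12} = 3.8 + -5.6 = -1.8

-1.8


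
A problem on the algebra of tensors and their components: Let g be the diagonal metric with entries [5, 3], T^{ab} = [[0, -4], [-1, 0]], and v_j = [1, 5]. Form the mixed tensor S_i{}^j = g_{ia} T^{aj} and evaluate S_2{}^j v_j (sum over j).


Step 1: lower the first index. For a diagonal metric, g_{ia} T^{aj} = g_{ii} T^{ij} (no sum on i).
g_{22} = 3
S_2{}^1 = 3 * T^{21} = 3 * -1 = -3
S_2{}^2 = 3 * T^{22} = 3 * 0 = 0
Step 2: contract S_2{}^j with v_j.
S_2{}^1 * v_1 = -3 * 1 = -3
S_2{}^2 * v_2 = 0 * 5 = 0
Result = -3 + 0 = -3

-3


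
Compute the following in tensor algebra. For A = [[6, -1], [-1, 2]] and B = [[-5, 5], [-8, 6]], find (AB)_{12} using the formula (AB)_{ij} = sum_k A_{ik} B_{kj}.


(AB)_{ij} = sum_k A_{ik} B_{kj}.
For i=1, j=2:
A_{11} * B_{12} = 6 * 5 = 30
A_{12} * B_{22} = -1 * 6 = -6
Sum = 30 + -6 = 24

24


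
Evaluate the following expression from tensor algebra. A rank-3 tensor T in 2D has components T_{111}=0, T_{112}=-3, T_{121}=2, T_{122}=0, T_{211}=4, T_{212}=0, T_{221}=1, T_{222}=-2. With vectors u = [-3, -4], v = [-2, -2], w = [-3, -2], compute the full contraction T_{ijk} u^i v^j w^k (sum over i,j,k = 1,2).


S = sum over i,j,k of T_{ijk} u_i v_j w_k. Expanding all 8 terms:
T_{111}*u_1*v_1*w_1 = 0*-3*-2*-3 = 0  (running total: 0)
T_{112}*u_1*v_1*w_2 = -3*-3*-2*-2 = 36  (running total: 36)
T_{121}*u_1*v_2*w_1 = 2*-3*-2*-3 = -36  (running total: 0)
T_{122}*u_1*v_2*w_2 = 0*-3*-2*-2 = 0  (running total: 0)
T_{211}*u_2*v_1*w_1 = 4*-4*-2*-3 = -96  (running total: -96)
T_{212}*u_2*v_1*w_2 = 0*-4*-2*-2 = 0  (running total: -96)
T_{221}*u_2*v_2*w_1 = 1*-4*-2*-3 = -24  (running total: -120)
T_{222}*u_2*v_2*w_2 = -2*-4*-2*-2 = 32  (running total: -88)
S = -88

-88
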